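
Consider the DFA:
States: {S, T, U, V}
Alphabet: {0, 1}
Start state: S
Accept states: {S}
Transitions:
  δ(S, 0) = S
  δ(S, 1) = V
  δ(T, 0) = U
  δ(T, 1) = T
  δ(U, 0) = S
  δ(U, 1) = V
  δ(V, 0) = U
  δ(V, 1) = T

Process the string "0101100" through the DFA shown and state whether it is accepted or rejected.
Processing string "0101100":
  S --0--> S
  S --1--> V
  V --0--> U
  U --1--> V
  V --1--> T
  T --0--> U
  U --0--> S
Final state: S
Accept states: {S}
Yes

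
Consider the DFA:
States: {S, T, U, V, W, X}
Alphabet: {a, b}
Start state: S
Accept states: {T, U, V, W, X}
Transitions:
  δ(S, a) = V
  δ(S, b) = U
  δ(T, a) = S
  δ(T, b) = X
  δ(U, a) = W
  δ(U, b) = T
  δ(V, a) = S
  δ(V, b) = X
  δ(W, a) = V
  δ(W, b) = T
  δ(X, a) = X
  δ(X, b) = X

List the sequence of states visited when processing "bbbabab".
read 'b': S → U
  read 'b': U → T
  read 'b': T → X
  read 'a': X → X
  read 'b': X → X
  read 'a': X → X
  read 'b': X → X
S -> U -> T -> X -> X -> X -> X -> X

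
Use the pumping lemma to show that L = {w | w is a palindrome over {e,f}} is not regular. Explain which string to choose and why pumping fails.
Assume L is regular with pumping length p. Idea: pumping the leading e-block breaks the symmetry.
Choose s = e^p f e^p (a palindrome of length 2p+1 ≥ p). By the pumping lemma, s = xyz with |xy| ≤ p, |y| > 0, so y = e^k with k > 0 (xy lies entirely in the first e^p). Then xy²z = e^(p+k) f e^p, which is not a palindrome since p+k ≠ p.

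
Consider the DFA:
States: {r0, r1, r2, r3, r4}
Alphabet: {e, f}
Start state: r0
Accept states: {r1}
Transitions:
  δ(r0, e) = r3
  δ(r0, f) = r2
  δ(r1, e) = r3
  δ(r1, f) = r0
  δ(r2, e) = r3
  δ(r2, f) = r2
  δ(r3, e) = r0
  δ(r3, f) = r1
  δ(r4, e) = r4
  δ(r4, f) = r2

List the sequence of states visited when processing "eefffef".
read 'e': r0 → r3
  read 'e': r3 → r0
  read 'f': r0 → r2
  read 'f': r2 → r2
  read 'f': r2 → r2
  read 'e': r2 → r3
  read 'f': r3 → r1
r0 -> r3 -> r0 -> r2 -> r2 -> r2 -> r3 -> r1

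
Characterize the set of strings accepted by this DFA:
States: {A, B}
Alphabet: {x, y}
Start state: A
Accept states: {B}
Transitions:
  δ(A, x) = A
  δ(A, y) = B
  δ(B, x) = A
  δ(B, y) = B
Testing a few strings:
  'yx' → reject
  'yyy' → accept
  'y' → accept
  'xyx' → reject
State roles: A=last symbol not y; B=last symbol is y
All strings over {x,y} ending with y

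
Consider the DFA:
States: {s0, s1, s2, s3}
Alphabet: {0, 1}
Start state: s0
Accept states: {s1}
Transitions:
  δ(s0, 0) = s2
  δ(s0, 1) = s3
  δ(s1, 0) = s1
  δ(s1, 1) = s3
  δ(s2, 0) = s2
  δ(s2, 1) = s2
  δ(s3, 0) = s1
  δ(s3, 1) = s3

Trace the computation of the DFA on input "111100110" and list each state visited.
read '1': s0 → s3
  read '1': s3 → s3
  read '1': s3 → s3
  read '1': s3 → s3
  read '0': s3 → s1
  read '0': s1 → s1
  read '1': s1 → s3
  read '1': s3 → s3
  read '0': s3 → s1
s0 -> s3 -> s3 -> s3 -> s3 -> s1 -> s1 -> s3 -> s3 -> s1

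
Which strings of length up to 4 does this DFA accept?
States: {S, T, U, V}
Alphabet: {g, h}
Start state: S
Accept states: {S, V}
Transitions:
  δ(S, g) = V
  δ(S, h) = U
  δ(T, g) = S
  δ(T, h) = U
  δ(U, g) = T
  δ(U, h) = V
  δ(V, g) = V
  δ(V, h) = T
ε, g, gg, hh, ggg, ghg, hgg, hhg, gggg, gghg, ghgg, ghhh, hggg, hghh, hhgg, hhhg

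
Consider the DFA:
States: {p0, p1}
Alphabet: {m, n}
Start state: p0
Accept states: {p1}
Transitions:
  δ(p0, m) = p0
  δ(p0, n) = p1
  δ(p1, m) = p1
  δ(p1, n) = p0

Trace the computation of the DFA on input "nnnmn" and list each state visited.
read 'n': p0 → p1
  read 'n': p1 → p0
  read 'n': p0 → p1
  read 'm': p1 → p1
  read 'n': p1 → p0
p0 -> p1 -> p0 -> p1 -> p1 -> p0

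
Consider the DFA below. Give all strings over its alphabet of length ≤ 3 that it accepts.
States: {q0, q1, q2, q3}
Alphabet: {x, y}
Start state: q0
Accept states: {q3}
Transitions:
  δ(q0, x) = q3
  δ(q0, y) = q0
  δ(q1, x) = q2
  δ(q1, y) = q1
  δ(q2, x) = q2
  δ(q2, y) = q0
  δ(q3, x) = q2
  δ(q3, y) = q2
x, yx, yyx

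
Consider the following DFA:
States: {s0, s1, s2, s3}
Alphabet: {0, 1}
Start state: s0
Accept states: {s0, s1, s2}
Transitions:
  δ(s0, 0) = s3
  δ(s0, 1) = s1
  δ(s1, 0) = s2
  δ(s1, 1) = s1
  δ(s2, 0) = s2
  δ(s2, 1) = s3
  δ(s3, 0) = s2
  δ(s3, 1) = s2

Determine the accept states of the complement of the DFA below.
Complement accept states = All states \ Original accept states
= {s0, s1, s2, s3} \ {s0, s1, s2}
{s3}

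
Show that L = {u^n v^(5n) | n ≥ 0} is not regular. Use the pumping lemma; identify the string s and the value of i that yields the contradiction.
Assume L is regular with pumping length p. Idea: pumping the u-block breaks the 1:5 ratio.
Choose s = u^p v^(5p) (length 6p ≥ p). By the pumping lemma, s = xyz with |xy| ≤ p, |y| > 0, so y = u^k with k ≥ 1. Then xy²z = u^(p+k) v^(5p). For this to be in L we would need 5p = 5(p+k), i.e. 5k = 0, contradicting k ≥ 1. So xy²z ∉ L.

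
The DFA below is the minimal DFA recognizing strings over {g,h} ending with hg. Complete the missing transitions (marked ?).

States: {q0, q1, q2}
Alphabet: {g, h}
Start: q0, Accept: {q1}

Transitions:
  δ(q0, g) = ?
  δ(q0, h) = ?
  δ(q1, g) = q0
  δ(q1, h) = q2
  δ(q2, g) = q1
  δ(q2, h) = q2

From the language and accept set, identify what each state tracks — q0: no suffix match; q1: suffix is hg; q2: one trailing h.
Each missing δ(q, a) is the state matching the new tracked value after reading a.
δ(q0, g) = q0; δ(q0, h) = q2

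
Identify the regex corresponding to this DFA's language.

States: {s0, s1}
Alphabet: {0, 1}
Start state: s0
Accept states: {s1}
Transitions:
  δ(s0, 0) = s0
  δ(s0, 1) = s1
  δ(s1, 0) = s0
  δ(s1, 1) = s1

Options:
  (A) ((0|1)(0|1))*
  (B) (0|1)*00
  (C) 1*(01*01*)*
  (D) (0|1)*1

Check each option against the DFA on short strings; one disagreement eliminates an option:
  (A) ((0|1)(0|1))*: on ε the DFA stays in s0 and rejects (s0 ∉ Accept), but the regex matches it → eliminate
  (B) (0|1)*00: on '1' the DFA goes s0 → s1 and accepts (s1 ∈ Accept), but the regex does not match it → eliminate
  (C) 1*(01*01*)*: on ε the DFA stays in s0 and rejects (s0 ∉ Accept), but the regex matches it → eliminate
  (D) (0|1)*1: agrees with the DFA on every string of length ≤ 6
Only (D) is consistent with the DFA.
(D) (0|1)*1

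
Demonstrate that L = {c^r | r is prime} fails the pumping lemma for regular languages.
Assume L is regular with pumping length p. Idea: pumping by a suitable count produces a composite length.
Let q be a prime with q ≥ p and choose s = c^q ∈ L. By the pumping lemma, s = xyz with |xy| ≤ p, |y| = k ≥ 1. Take i = q+1: |xy^(q+1)z| = q + q·k = q(1+k). Since q ≥ 2 and 1+k ≥ 2, q(1+k) is composite, so xy^(q+1)z ∉ L.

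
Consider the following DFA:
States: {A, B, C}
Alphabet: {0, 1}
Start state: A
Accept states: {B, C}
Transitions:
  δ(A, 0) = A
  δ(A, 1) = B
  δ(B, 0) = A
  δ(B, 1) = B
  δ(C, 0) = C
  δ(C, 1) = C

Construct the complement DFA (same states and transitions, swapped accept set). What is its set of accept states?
Complement accept states = All states \ Original accept states
= {A, B, C} \ {B, C}
{A}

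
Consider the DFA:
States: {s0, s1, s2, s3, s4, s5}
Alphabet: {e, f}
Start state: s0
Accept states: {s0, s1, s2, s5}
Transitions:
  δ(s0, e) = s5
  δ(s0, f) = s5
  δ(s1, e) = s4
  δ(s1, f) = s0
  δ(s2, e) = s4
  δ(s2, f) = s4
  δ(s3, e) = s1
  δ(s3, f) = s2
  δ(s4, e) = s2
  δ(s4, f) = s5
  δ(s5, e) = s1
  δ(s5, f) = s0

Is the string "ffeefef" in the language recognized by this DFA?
Processing string "ffeefef":
  s0 --f--> s5
  s5 --f--> s0
  s0 --e--> s5
  s5 --e--> s1
  s1 --f--> s0
  s0 --e--> s5
  s5 --f--> s0
Final state: s0
Accept states: {s0, s1, s2, s5}
Yes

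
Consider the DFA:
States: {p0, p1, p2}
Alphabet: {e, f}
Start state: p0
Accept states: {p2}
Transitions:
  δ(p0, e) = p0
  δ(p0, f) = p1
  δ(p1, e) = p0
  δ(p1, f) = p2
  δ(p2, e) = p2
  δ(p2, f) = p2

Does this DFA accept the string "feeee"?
Processing string "feeee":
  p0 --f--> p1
  p1 --e--> p0
  p0 --e--> p0
  p0 --e--> p0
  p0 --e--> p0
Final state: p0
Accept states: {p2}
No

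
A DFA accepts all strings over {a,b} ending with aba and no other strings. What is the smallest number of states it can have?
By Myhill–Nerode, count the distinguishable equivalence classes: 4 classes — one per longest suffix of the input that is a prefix of 'aba' (lengths 0 through 3); only the length-3 class is accepting.
4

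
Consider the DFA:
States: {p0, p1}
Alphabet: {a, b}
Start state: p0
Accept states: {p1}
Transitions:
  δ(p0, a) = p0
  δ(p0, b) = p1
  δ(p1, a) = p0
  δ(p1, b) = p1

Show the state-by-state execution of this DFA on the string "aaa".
read 'a': p0 → p0
  read 'a': p0 → p0
  read 'a': p0 → p0
p0 -> p0 -> p0 -> p0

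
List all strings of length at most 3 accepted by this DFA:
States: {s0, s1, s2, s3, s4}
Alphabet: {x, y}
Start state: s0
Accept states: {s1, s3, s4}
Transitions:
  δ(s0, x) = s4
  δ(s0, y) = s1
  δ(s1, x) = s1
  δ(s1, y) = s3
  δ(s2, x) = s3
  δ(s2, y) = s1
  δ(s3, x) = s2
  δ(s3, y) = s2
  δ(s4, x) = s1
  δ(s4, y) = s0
x, y, xx, yx, yy, xxx, xxy, xyx, xyy, yxx, yxy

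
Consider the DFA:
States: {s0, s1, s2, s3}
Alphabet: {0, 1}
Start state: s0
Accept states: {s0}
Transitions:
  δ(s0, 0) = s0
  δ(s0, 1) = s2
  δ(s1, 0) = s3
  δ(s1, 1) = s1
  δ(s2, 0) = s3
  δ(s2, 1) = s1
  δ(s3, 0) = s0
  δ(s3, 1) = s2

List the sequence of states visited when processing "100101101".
read '1': s0 → s2
  read '0': s2 → s3
  read '0': s3 → s0
  read '1': s0 → s2
  read '0': s2 → s3
  read '1': s3 → s2
  read '1': s2 → s1
  read '0': s1 → s3
  read '1': s3 → s2
s0 -> s2 -> s3 -> s0 -> s2 -> s3 -> s2 -> s1 -> s3 -> s2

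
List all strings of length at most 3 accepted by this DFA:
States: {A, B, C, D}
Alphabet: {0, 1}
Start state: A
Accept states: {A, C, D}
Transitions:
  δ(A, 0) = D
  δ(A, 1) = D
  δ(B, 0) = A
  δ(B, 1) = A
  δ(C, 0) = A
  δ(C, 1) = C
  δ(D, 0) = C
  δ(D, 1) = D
ε, 0, 1, 00, 01, 10, 11, 000, 001, 010, 011, 100, 101, 110, 111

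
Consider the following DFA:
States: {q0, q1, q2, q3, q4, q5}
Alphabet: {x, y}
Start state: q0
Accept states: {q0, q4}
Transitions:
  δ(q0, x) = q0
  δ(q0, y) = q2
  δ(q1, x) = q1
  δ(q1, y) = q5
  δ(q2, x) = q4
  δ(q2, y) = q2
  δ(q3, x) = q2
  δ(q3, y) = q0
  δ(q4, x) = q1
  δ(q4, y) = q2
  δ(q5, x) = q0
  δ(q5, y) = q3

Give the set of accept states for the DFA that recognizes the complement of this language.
Complement accept states = All states \ Original accept states
= {q0, q1, q2, q3, q4, q5} \ {q0, q4}
{q1, q2, q3, q5}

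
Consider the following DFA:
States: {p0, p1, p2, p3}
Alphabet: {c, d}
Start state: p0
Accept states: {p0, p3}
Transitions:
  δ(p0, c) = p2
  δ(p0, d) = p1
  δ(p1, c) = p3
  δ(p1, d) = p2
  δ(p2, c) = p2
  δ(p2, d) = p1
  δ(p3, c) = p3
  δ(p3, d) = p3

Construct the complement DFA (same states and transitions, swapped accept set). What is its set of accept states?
Complement accept states = All states \ Original accept states
= {p0, p1, p2, p3} \ {p0, p3}
{p1, p2}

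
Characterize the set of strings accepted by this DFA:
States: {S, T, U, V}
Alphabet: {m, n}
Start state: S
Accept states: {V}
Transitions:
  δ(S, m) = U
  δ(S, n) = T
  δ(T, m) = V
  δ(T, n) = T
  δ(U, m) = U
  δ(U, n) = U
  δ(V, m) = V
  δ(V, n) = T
Testing a few strings:
  'n' → reject
  'm' → reject
  'mnmm' → reject
  'nnnm' → accept
State roles: S=no input read; T=started with n, last symbol n; U=started with m (dead); V=started with n, last symbol m
All strings over {m,n} that start with n and end with m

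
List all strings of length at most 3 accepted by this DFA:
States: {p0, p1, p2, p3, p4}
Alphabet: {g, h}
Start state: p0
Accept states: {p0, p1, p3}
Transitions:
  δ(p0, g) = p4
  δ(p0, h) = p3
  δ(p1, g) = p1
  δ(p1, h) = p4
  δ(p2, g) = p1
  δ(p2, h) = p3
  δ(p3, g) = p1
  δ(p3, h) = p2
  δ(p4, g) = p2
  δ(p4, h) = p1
ε, h, gh, hg, ggg, ggh, ghg, hgg, hhg, hhh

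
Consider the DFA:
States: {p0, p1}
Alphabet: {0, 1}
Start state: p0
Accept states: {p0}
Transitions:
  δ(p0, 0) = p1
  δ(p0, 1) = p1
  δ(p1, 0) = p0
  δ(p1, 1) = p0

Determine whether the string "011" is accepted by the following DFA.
Processing string "011":
  p0 --0--> p1
  p1 --1--> p0
  p0 --1--> p1
Final state: p1
Accept states: {p0}
No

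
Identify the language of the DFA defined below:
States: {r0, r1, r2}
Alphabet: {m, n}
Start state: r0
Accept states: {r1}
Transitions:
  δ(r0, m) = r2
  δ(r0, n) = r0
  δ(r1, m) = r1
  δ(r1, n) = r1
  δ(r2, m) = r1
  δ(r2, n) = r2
Testing a few strings:
  'n' → reject
  'nnmn' → reject
  'mnnn' → reject
  'nm' → reject
State roles: r0=zero m's seen; r1=≥ two m's seen; r2=one m seen
All strings over {m,n} containing at least two m's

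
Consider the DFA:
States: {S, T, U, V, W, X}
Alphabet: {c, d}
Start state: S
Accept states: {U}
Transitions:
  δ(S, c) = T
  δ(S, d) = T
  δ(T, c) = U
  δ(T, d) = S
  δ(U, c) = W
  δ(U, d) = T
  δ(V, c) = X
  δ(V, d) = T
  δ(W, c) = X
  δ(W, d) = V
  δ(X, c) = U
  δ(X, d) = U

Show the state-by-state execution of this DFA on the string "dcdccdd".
read 'd': S → T
  read 'c': T → U
  read 'd': U → T
  read 'c': T → U
  read 'c': U → W
  read 'd': W → V
  read 'd': V → T
S -> T -> U -> T -> U -> W -> V -> T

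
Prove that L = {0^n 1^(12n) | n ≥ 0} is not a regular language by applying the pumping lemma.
Assume L is regular with pumping length p. Idea: pumping the 0-block breaks the 1:12 ratio.
Choose s = 0^p 1^(12p) (length 13p ≥ p). By the pumping lemma, s = xyz with |xy| ≤ p, |y| > 0, so y = 0^k with k ≥ 1. Then xy²z = 0^(p+k) 1^(12p). For this to be in L we would need 12p = 12(p+k), i.e. 12k = 0, contradicting k ≥ 1. So xy²z ∉ L.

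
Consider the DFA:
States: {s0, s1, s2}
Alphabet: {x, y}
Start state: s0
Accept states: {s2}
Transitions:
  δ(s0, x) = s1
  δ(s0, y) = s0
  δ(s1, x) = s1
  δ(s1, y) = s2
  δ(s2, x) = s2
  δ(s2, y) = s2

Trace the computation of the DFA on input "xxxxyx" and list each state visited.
read 'x': s0 → s1
  read 'x': s1 → s1
  read 'x': s1 → s1
  read 'x': s1 → s1
  read 'y': s1 → s2
  read 'x': s2 → s2
s0 -> s1 -> s1 -> s1 -> s1 -> s2 -> s2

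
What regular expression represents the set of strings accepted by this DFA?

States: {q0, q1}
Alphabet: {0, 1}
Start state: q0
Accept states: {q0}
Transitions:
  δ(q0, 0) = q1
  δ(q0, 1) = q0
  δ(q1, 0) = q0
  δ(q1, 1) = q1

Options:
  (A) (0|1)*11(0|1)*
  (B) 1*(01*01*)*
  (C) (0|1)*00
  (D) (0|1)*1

Check each option against the DFA on short strings; one disagreement eliminates an option:
  (A) (0|1)*11(0|1)*: on ε the DFA stays in q0 and accepts (q0 ∈ Accept), but the regex does not match it → eliminate
  (B) 1*(01*01*)*: agrees with the DFA on every string of length ≤ 6
  (C) (0|1)*00: on ε the DFA stays in q0 and accepts (q0 ∈ Accept), but the regex does not match it → eliminate
  (D) (0|1)*1: on ε the DFA stays in q0 and accepts (q0 ∈ Accept), but the regex does not match it → eliminate
Only (B) is consistent with the DFA.
(B) 1*(01*01*)*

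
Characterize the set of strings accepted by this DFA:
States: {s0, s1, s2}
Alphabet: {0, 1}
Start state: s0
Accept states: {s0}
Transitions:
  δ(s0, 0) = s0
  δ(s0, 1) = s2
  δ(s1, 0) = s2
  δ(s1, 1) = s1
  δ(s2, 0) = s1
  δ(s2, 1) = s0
Testing a few strings:
  '001' → reject
  '000' → accept
  '0' → accept
  '0001' → reject
State roles: s0=value ≡ 0 (mod 3); s1=value ≡ 2 (mod 3); s2=value ≡ 1 (mod 3)
All binary strings representing a multiple of 3 (read in base 2; leading zeros allowed and ε counts as 0)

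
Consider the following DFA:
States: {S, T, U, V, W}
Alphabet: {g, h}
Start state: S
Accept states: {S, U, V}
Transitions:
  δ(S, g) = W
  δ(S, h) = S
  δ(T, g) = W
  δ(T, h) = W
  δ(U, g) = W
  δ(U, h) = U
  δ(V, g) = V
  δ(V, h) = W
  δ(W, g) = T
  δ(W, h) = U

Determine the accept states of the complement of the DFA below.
Complement accept states = All states \ Original accept states
= {S, T, U, V, W} \ {S, U, V}
{T, W}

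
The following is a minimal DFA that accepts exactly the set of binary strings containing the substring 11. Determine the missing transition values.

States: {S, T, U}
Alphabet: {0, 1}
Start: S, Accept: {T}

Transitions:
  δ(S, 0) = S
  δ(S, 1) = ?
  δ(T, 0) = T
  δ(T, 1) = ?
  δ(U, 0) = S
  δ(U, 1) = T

From the language and accept set, identify what each state tracks — S: no progress toward 11; T: substring 11 seen; U: one trailing 1.
Each missing δ(q, a) is the state matching the new tracked value after reading a.
δ(S, 1) = U; δ(T, 1) = T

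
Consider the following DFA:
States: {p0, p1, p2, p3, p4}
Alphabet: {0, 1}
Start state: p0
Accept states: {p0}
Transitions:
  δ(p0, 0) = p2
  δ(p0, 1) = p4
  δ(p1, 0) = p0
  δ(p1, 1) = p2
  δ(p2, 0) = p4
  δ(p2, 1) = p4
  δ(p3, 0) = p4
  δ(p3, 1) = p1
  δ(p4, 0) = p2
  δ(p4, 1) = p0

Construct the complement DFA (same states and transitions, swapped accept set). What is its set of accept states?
Complement accept states = All states \ Original accept states
= {p0, p1, p2, p3, p4} \ {p0}
{p1, p2, p3, p4}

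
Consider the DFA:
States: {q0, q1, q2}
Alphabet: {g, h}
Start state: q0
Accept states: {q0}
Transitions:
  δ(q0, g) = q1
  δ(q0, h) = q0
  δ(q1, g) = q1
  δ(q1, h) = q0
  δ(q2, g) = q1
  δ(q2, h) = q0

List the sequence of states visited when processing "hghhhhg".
read 'h': q0 → q0
  read 'g': q0 → q1
  read 'h': q1 → q0
  read 'h': q0 → q0
  read 'h': q0 → q0
  read 'h': q0 → q0
  read 'g': q0 → q1
q0 -> q0 -> q1 -> q0 -> q0 -> q0 -> q0 -> q1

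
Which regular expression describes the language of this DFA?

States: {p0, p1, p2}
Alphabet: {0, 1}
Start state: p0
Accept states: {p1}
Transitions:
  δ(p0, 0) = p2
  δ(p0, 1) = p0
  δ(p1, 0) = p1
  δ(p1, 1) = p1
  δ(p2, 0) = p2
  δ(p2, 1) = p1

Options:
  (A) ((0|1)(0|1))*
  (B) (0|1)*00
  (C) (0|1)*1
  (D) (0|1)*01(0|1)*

Check each option against the DFA on short strings; one disagreement eliminates an option:
  (A) ((0|1)(0|1))*: on ε the DFA stays in p0 and rejects (p0 ∉ Accept), but the regex matches it → eliminate
  (B) (0|1)*00: on '00' the DFA goes p0 → p2 → p2 and rejects (p2 ∉ Accept), but the regex matches it → eliminate
  (C) (0|1)*1: on '1' the DFA goes p0 → p0 and rejects (p0 ∉ Accept), but the regex matches it → eliminate
  (D) (0|1)*01(0|1)*: agrees with the DFA on every string of length ≤ 6
Only (D) is consistent with the DFA.
(D) (0|1)*01(0|1)*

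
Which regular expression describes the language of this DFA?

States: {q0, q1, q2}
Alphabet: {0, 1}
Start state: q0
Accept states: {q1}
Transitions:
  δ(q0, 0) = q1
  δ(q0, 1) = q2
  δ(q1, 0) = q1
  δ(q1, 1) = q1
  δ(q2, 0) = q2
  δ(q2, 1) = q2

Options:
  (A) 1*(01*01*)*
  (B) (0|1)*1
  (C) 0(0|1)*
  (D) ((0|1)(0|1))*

Check each option against the DFA on short strings; one disagreement eliminates an option:
  (A) 1*(01*01*)*: on ε the DFA stays in q0 and rejects (q0 ∉ Accept), but the regex matches it → eliminate
  (B) (0|1)*1: on '0' the DFA goes q0 → q1 and accepts (q1 ∈ Accept), but the regex does not match it → eliminate
  (C) 0(0|1)*: agrees with the DFA on every string of length ≤ 6
  (D) ((0|1)(0|1))*: on ε the DFA stays in q0 and rejects (q0 ∉ Accept), but the regex matches it → eliminate
Only (C) is consistent with the DFA.
(C) 0(0|1)*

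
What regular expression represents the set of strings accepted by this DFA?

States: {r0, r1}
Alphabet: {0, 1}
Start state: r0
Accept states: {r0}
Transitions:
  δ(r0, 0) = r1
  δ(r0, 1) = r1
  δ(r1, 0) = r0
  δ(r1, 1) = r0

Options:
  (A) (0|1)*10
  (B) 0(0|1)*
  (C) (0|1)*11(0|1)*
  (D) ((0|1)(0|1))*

Check each option against the DFA on short strings; one disagreement eliminates an option:
  (A) (0|1)*10: on ε the DFA stays in r0 and accepts (r0 ∈ Accept), but the regex does not match it → eliminate
  (B) 0(0|1)*: on ε the DFA stays in r0 and accepts (r0 ∈ Accept), but the regex does not match it → eliminate
  (C) (0|1)*11(0|1)*: on ε the DFA stays in r0 and accepts (r0 ∈ Accept), but the regex does not match it → eliminate
  (D) ((0|1)(0|1))*: agrees with the DFA on every string of length ≤ 6
Only (D) is consistent with the DFA.
(D) ((0|1)(0|1))*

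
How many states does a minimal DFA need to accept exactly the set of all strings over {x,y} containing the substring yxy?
By Myhill–Nerode, count the distinguishable equivalence classes: 4 classes — one per longest suffix of the input that is a prefix of 'yxy' (lengths 0 through 2), plus an absorbing 'already seen yxy' class.
4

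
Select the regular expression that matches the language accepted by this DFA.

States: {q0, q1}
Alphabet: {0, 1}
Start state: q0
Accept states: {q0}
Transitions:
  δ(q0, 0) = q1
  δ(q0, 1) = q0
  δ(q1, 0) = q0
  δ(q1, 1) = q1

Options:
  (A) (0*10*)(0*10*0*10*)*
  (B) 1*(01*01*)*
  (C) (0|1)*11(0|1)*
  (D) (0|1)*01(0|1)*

Check each option against the DFA on short strings; one disagreement eliminates an option:
  (A) (0*10*)(0*10*0*10*)*: on ε the DFA stays in q0 and accepts (q0 ∈ Accept), but the regex does not match it → eliminate
  (B) 1*(01*01*)*: agrees with the DFA on every string of length ≤ 6
  (C) (0|1)*11(0|1)*: on ε the DFA stays in q0 and accepts (q0 ∈ Accept), but the regex does not match it → eliminate
  (D) (0|1)*01(0|1)*: on ε the DFA stays in q0 and accepts (q0 ∈ Accept), but the regex does not match it → eliminate
Only (B) is consistent with the DFA.
(B) 1*(01*01*)*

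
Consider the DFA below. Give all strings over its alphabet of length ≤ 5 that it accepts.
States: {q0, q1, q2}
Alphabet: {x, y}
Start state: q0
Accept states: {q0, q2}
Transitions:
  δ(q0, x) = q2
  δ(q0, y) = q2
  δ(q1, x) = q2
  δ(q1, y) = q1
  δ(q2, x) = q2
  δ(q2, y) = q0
ε, x, y, xx, xy, yx, yy, xxx, xxy, xyx, xyy, yxx, yxy, yyx, yyy, xxxx, xxxy, xxyx, xxyy, xyxx, xyxy, xyyx, xyyy, yxxx, yxxy, yxyx, yxyy, yyxx, yyxy, yyyx, yyyy, xxxxx, xxxxy, xxxyx, xxxyy, xxyxx, xxyxy, xxyyx, xxyyy, xyxxx, xyxxy, xyxyx, xyxyy, xyyxx, xyyxy, xyyyx, xyyyy, yxxxx, yxxxy, yxxyx, yxxyy, yxyxx, yxyxy, yxyyx, yxyyy, yyxxx, yyxxy, yyxyx, yyxyy, yyyxx, yyyxy, yyyyx, yyyyy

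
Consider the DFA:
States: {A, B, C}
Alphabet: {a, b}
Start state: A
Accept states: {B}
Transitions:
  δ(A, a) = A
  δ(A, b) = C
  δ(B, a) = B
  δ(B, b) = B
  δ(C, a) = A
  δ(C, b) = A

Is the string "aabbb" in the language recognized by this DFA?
Processing string "aabbb":
  A --a--> A
  A --a--> A
  A --b--> C
  C --b--> A
  A --b--> C
Final state: C
Accept states: {B}
No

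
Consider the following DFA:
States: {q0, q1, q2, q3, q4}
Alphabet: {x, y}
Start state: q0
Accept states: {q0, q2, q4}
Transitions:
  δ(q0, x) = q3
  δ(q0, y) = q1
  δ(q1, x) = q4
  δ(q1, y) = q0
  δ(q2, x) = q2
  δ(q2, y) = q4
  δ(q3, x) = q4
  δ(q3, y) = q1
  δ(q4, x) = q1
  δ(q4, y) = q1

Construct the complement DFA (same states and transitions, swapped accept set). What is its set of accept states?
Complement accept states = All states \ Original accept states
= {q0, q1, q2, q3, q4} \ {q0, q2, q4}
{q1, q3}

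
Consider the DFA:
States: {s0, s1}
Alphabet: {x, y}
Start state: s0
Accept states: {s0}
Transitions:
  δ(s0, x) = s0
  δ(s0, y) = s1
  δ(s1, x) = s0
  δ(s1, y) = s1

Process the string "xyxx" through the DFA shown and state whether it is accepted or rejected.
Processing string "xyxx":
  s0 --x--> s0
  s0 --y--> s1
  s1 --x--> s0
  s0 --x--> s0
Final state: s0
Accept states: {s0}
Yes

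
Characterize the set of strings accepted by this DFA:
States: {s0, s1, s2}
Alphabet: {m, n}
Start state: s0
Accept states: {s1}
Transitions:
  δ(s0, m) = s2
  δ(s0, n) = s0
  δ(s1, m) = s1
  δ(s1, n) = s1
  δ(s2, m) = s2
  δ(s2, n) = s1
Testing a few strings:
  'nn' → reject
  'mmmn' → accept
  'nnm' → reject
  'n' → reject
State roles: s0=no m seen yet; s1=substring mn seen; s2=seen a m, waiting for n
All strings over {m,n} containing the substring mn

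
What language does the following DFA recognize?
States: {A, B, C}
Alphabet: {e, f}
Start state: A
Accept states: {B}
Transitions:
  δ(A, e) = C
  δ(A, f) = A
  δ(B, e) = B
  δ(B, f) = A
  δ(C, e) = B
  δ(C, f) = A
Testing a few strings:
  'efe' → reject
  'ef' → reject
  'e' → reject
  'fe' → reject
State roles: A=last symbol not e; B=two trailing e's; C=one trailing e
All strings over {e,f} ending with ee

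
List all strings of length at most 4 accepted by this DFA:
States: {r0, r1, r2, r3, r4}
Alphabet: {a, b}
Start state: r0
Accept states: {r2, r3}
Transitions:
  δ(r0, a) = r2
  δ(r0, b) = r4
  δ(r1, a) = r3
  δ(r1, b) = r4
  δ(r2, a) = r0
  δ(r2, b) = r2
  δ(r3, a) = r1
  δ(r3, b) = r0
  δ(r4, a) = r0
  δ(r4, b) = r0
a, ab, aaa, abb, baa, bba, aaab, abaa, abbb, baab, bbab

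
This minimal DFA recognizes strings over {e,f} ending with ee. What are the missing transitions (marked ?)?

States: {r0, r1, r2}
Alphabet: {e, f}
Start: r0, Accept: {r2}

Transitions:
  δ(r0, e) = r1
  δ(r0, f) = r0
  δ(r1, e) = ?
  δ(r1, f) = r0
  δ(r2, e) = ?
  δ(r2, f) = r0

From the language and accept set, identify what each state tracks — r0: last symbol not e; r1: one trailing e; r2: two trailing e's.
Each missing δ(q, a) is the state matching the new tracked value after reading a.
δ(r1, e) = r2; δ(r2, e) = r2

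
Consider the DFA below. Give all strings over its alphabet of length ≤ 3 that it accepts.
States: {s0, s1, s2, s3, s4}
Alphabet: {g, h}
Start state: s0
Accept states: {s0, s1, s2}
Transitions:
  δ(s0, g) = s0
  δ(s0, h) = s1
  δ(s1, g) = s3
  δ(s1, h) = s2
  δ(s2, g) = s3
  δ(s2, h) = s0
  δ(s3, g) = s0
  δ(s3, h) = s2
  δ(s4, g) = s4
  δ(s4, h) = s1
ε, g, h, gg, gh, hh, ggg, ggh, ghh, hgg, hgh, hhh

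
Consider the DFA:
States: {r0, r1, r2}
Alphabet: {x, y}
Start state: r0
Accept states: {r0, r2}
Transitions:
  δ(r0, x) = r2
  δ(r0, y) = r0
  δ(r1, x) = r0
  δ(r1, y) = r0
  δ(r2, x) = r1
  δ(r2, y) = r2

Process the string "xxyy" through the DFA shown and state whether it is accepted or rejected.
Processing string "xxyy":
  r0 --x--> r2
  r2 --x--> r1
  r1 --y--> r0
  r0 --y--> r0
Final state: r0
Accept states: {r0, r2}
Yes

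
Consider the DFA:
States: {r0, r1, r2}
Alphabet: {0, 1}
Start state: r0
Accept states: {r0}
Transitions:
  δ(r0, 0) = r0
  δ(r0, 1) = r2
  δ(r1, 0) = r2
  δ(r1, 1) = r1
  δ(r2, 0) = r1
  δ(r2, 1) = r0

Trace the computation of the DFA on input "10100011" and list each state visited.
read '1': r0 → r2
  read '0': r2 → r1
  read '1': r1 → r1
  read '0': r1 → r2
  read '0': r2 → r1
  read '0': r1 → r2
  read '1': r2 → r0
  read '1': r0 → r2
r0 -> r2 -> r1 -> r1 -> r2 -> r1 -> r2 -> r0 -> r2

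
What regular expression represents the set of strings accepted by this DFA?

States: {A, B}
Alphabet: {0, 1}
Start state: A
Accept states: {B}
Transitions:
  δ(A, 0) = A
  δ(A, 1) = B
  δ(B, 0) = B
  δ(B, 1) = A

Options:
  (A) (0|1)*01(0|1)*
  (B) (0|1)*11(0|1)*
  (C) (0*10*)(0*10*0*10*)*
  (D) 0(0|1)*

Check each option against the DFA on short strings; one disagreement eliminates an option:
  (A) (0|1)*01(0|1)*: on '1' the DFA goes A → B and accepts (B ∈ Accept), but the regex does not match it → eliminate
  (B) (0|1)*11(0|1)*: on '1' the DFA goes A → B and accepts (B ∈ Accept), but the regex does not match it → eliminate
  (C) (0*10*)(0*10*0*10*)*: agrees with the DFA on every string of length ≤ 6
  (D) 0(0|1)*: on '0' the DFA goes A → A and rejects (A ∉ Accept), but the regex matches it → eliminate
Only (C) is consistent with the DFA.
(C) (0*10*)(0*10*0*10*)*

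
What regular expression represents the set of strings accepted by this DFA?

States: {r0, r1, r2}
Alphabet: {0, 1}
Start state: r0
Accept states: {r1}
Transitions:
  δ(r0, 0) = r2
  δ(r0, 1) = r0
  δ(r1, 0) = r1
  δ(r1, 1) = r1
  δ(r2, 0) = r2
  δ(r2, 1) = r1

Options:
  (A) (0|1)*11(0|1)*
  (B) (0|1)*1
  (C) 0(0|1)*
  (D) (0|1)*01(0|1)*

Check each option against the DFA on short strings; one disagreement eliminates an option:
  (A) (0|1)*11(0|1)*: on '01' the DFA goes r0 → r2 → r1 and accepts (r1 ∈ Accept), but the regex does not match it → eliminate
  (B) (0|1)*1: on '1' the DFA goes r0 → r0 and rejects (r0 ∉ Accept), but the regex matches it → eliminate
  (C) 0(0|1)*: on '0' the DFA goes r0 → r2 and rejects (r2 ∉ Accept), but the regex matches it → eliminate
  (D) (0|1)*01(0|1)*: agrees with the DFA on every string of length ≤ 6
Only (D) is consistent with the DFA.
(D) (0|1)*01(0|1)*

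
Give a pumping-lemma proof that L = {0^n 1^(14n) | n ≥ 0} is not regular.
Assume L is regular with pumping length p. Idea: pumping the 0-block breaks the 1:14 ratio.
Choose s = 0^p 1^(14p) (length 15p ≥ p). By the pumping lemma, s = xyz with |xy| ≤ p, |y| > 0, so y = 0^k with k ≥ 1. Then xy²z = 0^(p+k) 1^(14p). For this to be in L we would need 14p = 14(p+k), i.e. 14k = 0, contradicting k ≥ 1. So xy²z ∉ L.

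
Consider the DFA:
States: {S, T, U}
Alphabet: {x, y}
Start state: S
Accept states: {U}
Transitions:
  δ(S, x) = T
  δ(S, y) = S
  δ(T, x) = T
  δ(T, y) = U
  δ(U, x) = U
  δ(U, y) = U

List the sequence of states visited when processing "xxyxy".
read 'x': S → T
  read 'x': T → T
  read 'y': T → U
  read 'x': U → U
  read 'y': U → U
S -> T -> T -> U -> U -> U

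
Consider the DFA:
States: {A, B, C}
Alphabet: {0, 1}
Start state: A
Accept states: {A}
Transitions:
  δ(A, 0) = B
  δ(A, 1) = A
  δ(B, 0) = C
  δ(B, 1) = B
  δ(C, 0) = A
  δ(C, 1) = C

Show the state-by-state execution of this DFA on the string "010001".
read '0': A → B
  read '1': B → B
  read '0': B → C
  read '0': C → A
  read '0': A → B
  read '1': B → B
A -> B -> B -> C -> A -> B -> B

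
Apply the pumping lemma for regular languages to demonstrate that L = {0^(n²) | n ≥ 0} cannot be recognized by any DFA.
Assume L is regular with pumping length p. Idea: pumping adds a fixed amount, but gaps between consecutive squares grow.
Choose s = 0^(p²) (length p² ≥ p). By the pumping lemma, s = xyz with |xy| ≤ p, |y| > 0, so |y| = k with 1 ≤ k ≤ p. Then |xy²z| = p²+k. Since p² < p²+k ≤ p²+p < (p+1)², the length p²+k lies strictly between consecutive squares, so it is not a perfect square and xy²z ∉ L.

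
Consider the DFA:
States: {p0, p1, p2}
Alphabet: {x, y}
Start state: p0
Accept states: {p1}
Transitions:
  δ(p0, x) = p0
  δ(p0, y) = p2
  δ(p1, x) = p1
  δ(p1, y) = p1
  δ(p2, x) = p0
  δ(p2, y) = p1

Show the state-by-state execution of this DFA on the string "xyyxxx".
read 'x': p0 → p0
  read 'y': p0 → p2
  read 'y': p2 → p1
  read 'x': p1 → p1
  read 'x': p1 → p1
  read 'x': p1 → p1
p0 -> p0 -> p2 -> p1 -> p1 -> p1 -> p1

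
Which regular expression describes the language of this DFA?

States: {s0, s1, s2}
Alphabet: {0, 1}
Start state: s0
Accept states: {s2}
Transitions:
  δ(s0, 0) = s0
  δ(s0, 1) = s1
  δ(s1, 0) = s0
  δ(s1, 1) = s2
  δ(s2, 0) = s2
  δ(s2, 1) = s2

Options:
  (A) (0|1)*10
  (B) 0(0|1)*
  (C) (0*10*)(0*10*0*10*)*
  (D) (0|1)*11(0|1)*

Check each option against the DFA on short strings; one disagreement eliminates an option:
  (A) (0|1)*10: on '10' the DFA goes s0 → s1 → s0 and rejects (s0 ∉ Accept), but the regex matches it → eliminate
  (B) 0(0|1)*: on '0' the DFA goes s0 → s0 and rejects (s0 ∉ Accept), but the regex matches it → eliminate
  (C) (0*10*)(0*10*0*10*)*: on '1' the DFA goes s0 → s1 and rejects (s1 ∉ Accept), but the regex matches it → eliminate
  (D) (0|1)*11(0|1)*: agrees with the DFA on every string of length ≤ 6
Only (D) is consistent with the DFA.
(D) (0|1)*11(0|1)*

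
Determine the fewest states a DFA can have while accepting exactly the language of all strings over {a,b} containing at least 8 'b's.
By Myhill–Nerode, count the distinguishable equivalence classes: 9 classes — having seen 0, 1, …, 7, or ≥8 copies of 'b'; any two classes i < j (j ≤ 8) are distinguished by the string b^(8−j), which takes class j to 8 copies (accepted) but leaves class i below 8 (rejected).
9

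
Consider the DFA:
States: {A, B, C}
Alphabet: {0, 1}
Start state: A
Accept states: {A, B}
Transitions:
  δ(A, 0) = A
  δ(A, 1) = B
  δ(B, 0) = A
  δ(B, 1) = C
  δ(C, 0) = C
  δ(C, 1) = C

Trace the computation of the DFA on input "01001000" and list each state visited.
read '0': A → A
  read '1': A → B
  read '0': B → A
  read '0': A → A
  read '1': A → B
  read '0': B → A
  read '0': A → A
  read '0': A → A
A -> A -> B -> A -> A -> B -> A -> A -> A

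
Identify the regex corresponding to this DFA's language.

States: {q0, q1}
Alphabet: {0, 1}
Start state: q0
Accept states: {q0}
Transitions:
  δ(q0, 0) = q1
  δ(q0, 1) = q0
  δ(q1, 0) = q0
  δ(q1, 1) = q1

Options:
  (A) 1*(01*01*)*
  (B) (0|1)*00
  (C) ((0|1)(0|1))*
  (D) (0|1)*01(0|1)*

Check each option against the DFA on short strings; one disagreement eliminates an option:
  (A) 1*(01*01*)*: agrees with the DFA on every string of length ≤ 6
  (B) (0|1)*00: on ε the DFA stays in q0 and accepts (q0 ∈ Accept), but the regex does not match it → eliminate
  (C) ((0|1)(0|1))*: on '1' the DFA goes q0 → q0 and accepts (q0 ∈ Accept), but the regex does not match it → eliminate
  (D) (0|1)*01(0|1)*: on ε the DFA stays in q0 and accepts (q0 ∈ Accept), but the regex does not match it → eliminate
Only (A) is consistent with the DFA.
(A) 1*(01*01*)*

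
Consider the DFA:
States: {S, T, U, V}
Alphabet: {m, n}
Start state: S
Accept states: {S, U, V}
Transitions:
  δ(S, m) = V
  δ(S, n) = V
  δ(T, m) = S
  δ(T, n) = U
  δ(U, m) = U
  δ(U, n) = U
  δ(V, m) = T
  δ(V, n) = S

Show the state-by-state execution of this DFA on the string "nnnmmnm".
read 'n': S → V
  read 'n': V → S
  read 'n': S → V
  read 'm': V → T
  read 'm': T → S
  read 'n': S → V
  read 'm': V → T
S -> V -> S -> V -> T -> S -> V -> T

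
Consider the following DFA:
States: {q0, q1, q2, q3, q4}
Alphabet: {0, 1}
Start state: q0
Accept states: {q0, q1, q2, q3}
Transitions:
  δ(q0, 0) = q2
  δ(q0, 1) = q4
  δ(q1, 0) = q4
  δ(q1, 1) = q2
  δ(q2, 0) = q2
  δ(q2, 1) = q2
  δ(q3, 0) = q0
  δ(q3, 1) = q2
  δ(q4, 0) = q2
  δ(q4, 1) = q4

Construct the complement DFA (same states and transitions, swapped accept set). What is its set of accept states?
Complement accept states = All states \ Original accept states
= {q0, q1, q2, q3, q4} \ {q0, q1, q2, q3}
{q4}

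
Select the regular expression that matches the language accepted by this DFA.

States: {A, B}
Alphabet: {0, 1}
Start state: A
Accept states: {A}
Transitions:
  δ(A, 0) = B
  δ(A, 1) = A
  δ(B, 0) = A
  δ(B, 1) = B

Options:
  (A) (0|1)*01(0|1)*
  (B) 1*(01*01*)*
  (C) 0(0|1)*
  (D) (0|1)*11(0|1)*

Check each option against the DFA on short strings; one disagreement eliminates an option:
  (A) (0|1)*01(0|1)*: on ε the DFA stays in A and accepts (A ∈ Accept), but the regex does not match it → eliminate
  (B) 1*(01*01*)*: agrees with the DFA on every string of length ≤ 6
  (C) 0(0|1)*: on ε the DFA stays in A and accepts (A ∈ Accept), but the regex does not match it → eliminate
  (D) (0|1)*11(0|1)*: on ε the DFA stays in A and accepts (A ∈ Accept), but the regex does not match it → eliminate
Only (B) is consistent with the DFA.
(B) 1*(01*01*)*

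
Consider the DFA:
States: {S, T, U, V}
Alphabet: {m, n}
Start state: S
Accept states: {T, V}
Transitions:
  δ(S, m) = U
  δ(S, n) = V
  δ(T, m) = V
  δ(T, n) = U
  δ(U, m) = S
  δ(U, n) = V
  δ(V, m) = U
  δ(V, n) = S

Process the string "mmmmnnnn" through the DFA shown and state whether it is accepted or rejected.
Processing string "mmmmnnnn":
  S --m--> U
  U --m--> S
  S --m--> U
  U --m--> S
  S --n--> V
  V --n--> S
  S --n--> V
  V --n--> S
Final state: S
Accept states: {T, V}
No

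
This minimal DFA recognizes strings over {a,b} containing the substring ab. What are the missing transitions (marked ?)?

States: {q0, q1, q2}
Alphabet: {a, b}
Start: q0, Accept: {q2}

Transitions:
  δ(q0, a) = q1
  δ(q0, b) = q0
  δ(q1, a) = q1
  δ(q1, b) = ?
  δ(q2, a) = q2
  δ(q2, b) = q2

From the language and accept set, identify what each state tracks — q0: no a seen yet; q1: seen a a, waiting for b; q2: substring ab seen.
Each missing δ(q, a) is the state matching the new tracked value after reading a.
δ(q1, b) = q2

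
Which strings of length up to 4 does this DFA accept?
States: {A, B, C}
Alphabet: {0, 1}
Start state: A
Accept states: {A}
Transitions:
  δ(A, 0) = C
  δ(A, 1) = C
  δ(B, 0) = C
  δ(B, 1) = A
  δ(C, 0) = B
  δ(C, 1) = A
ε, 01, 11, 001, 101, 0001, 0101, 0111, 1001, 1101, 1111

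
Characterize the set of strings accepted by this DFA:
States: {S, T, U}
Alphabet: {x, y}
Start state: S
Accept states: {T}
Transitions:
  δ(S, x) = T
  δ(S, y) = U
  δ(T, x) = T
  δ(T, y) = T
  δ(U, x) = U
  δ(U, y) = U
Testing a few strings:
  'yxx' → reject
  'y' → reject
  'yx' → reject
  'yy' → reject
State roles: S=no input read; T=started with x; U=started with y (dead)
All strings over {x,y} starting with x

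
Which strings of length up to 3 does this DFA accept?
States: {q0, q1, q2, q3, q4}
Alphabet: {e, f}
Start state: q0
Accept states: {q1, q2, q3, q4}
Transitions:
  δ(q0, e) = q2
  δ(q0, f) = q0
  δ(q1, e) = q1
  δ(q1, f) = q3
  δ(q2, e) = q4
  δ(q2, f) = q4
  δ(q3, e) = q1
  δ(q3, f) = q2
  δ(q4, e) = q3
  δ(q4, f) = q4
e, ee, ef, fe, eee, eef, efe, eff, fee, fef, ffe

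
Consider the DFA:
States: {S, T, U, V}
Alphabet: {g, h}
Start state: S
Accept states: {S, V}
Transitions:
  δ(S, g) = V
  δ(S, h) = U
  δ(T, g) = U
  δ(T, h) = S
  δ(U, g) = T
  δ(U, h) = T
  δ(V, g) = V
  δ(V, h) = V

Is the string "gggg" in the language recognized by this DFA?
Processing string "gggg":
  S --g--> V
  V --g--> V
  V --g--> V
  V --g--> V
Final state: V
Accept states: {S, V}
Yes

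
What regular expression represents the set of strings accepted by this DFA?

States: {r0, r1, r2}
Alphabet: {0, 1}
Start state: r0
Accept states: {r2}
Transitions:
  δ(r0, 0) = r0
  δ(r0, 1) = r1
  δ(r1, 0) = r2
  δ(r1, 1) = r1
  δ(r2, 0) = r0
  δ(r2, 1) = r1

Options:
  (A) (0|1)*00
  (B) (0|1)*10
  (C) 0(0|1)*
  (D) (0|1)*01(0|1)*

Check each option against the DFA on short strings; one disagreement eliminates an option:
  (A) (0|1)*00: on '00' the DFA goes r0 → r0 → r0 and rejects (r0 ∉ Accept), but the regex matches it → eliminate
  (B) (0|1)*10: agrees with the DFA on every string of length ≤ 6
  (C) 0(0|1)*: on '0' the DFA goes r0 → r0 and rejects (r0 ∉ Accept), but the regex matches it → eliminate
  (D) (0|1)*01(0|1)*: on '01' the DFA goes r0 → r0 → r1 and rejects (r1 ∉ Accept), but the regex matches it → eliminate
Only (B) is consistent with the DFA.
(B) (0|1)*10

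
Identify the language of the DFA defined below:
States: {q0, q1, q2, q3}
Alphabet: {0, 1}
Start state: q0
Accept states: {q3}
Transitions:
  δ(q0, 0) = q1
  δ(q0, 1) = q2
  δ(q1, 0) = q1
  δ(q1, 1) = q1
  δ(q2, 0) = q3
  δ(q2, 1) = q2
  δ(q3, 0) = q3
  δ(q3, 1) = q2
Testing a few strings:
  '0' → reject
  '1001' → reject
  '110' → accept
  '1' → reject
State roles: q0=no input read; q1=started with 0 (dead); q2=started with 1, last symbol 1; q3=started with 1, last symbol 0
All binary strings that start with 1 and end with 0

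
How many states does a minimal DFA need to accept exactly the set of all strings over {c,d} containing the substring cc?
By Myhill–Nerode, count the distinguishable equivalence classes: 3 classes — one per longest suffix of the input that is a prefix of 'cc' (lengths 0 through 1), plus an absorbing 'already seen cc' class.
3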